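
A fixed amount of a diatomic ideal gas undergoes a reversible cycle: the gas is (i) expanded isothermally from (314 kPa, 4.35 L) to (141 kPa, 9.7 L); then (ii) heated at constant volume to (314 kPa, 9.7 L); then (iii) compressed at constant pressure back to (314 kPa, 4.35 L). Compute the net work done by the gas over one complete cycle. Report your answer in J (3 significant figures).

Leg (i): W = PᵢVᵢ ln(V_f/Vᵢ) = (1366) ln(9.7/4.35) = 1095 J.
Leg (ii): W = 0.
Leg (iii): W = PΔV = (314)(4.35 − 9.7) = -1680 J.
W_net = 1095 − 1680 = -584.5 J.

W_net ≈ -585 J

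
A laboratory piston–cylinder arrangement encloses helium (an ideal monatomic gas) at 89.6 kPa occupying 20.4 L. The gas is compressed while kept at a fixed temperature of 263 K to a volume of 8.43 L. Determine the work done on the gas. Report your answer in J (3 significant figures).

Isothermal: W = nRT ln(V₂/V₁) = P₁V₁ ln(V₂/V₁).
P₁V₁ = (89.6 kPa)(20.4 L) = 1828 J.
W = 1828 × ln(8.43/20.4) = 1828 × -0.8837
W_by_gas = -1615 J; work on gas = −W_by = 1615 J.

W ≈ 1620 J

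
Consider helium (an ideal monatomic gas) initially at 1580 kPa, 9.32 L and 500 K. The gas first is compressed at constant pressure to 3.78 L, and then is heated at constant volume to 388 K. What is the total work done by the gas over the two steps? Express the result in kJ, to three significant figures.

W_total ≈ -8.75 kJ

Step 1 (isobaric): W = PΔV = (1580 kPa)(3.78 − 9.32 L) = -8753 J.
Step 2 (isochoric): W = 0 (constant volume).
W_total = -8753 + 0 = -8753 J.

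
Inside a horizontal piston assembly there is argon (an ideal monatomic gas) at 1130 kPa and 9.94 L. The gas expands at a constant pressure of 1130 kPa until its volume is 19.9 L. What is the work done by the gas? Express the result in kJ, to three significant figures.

W ≈ 11.3 kJ

Isobaric: W = P ΔV.
W = (1130 kPa)(19.9 − 9.94 L) = (1130)(9.96) = 11255 J.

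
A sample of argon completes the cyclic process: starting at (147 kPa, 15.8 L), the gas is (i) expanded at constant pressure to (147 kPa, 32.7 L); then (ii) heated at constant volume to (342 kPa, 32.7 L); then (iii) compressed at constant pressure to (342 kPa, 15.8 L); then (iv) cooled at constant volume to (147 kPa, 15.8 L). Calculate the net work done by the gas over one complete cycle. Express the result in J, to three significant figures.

W_net ≈ -3300 J

Constant-volume legs do no work.
W(i) = (147)(32.7 − 15.8) = 2484 J; W(iii) = (342)(15.8 − 32.7) = -5780 J.
W_net = 2484 − 5780 = -3296 J (the counter-clockwise enclosed area).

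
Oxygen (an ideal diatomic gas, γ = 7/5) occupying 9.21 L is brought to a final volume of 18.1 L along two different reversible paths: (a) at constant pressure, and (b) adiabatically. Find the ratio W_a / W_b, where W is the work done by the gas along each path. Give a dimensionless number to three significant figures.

Path (a) isobaric: W = P₁(V₂ − V₁) → W_a/(P₁V₁) = 0.9653.
Path (b) adiabatic: W = P₁V₁(1 − (V₁/V₂)^(γ−1))/(γ−1) → W_b/(P₁V₁) = 0.592.
W_a / W_b = 0.9653 / 0.592 = 1.63.

W_a / W_b ≈ 1.63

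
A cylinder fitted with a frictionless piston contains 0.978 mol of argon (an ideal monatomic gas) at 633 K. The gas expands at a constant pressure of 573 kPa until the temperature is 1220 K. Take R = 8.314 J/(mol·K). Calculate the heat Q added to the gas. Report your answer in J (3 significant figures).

Q ≈ 11900 J

Isobaric: W = nRΔT = (0.978)(8.314)(587) = 4773 J.
ΔU = nCᵥΔT with Cᵥ = 3R/2: ΔU = (0.978)(12.47)(587) = 7159 J.
Q = ΔU + W = 7159 + 4773 = 11932 J.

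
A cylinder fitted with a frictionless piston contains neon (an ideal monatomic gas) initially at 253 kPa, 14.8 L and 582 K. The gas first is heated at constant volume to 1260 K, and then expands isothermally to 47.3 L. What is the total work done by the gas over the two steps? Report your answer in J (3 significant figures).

W_total ≈ 9420 J

Step 1 (isochoric): W = 0 (constant volume).
After step 1: P = 547.7 kPa (V unchanged).
Step 2 (isothermal): W = P₁V₁ ln(V₂/V₁) = (8106) ln(47.3/14.8) = 9419 J.
W_total = 0 + 9419 = 9419 J.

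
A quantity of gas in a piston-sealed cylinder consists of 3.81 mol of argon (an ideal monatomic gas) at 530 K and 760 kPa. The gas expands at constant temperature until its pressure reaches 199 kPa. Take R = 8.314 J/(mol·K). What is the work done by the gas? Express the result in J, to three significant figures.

Isothermal process: W = nRT ln(V₂/V₁) = nRT ln(P₁/P₂).
W = (3.81)(8.314)(530) × ln(760/199)
  = 16788 × ln(3.819) = 16788 × 1.34
W_by_gas = 22497 J.

W ≈ 22500 J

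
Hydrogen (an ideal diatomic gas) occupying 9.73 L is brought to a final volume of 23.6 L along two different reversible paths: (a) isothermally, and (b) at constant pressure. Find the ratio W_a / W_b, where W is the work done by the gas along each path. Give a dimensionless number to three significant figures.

W_a / W_b ≈ 0.622

Path (a) isothermal: W = P₁V₁ ln(V₂/V₁) → W_a/(P₁V₁) = 0.886.
Path (b) isobaric: W = P₁(V₂ − V₁) → W_b/(P₁V₁) = 1.425.
W_a / W_b = 0.886 / 1.425 = 0.6216.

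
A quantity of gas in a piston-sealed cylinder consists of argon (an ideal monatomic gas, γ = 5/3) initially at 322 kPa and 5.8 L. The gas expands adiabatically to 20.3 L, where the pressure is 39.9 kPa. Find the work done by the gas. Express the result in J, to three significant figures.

W ≈ 1590 J

Adiabatic: W = (P₁V₁ − P₂V₂)/(γ − 1) with γ = 5/3.
P₁V₁ = 1868 J, P₂V₂ = 810 J.
W = (1868 − 810) / 0.6667 = 1586 J.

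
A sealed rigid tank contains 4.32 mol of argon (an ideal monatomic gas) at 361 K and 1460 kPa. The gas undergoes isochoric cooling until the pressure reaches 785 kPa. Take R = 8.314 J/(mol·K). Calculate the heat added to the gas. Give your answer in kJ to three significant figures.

Q ≈ -8.99 kJ

Constant volume ⇒ W = 0, so Q = ΔU = nCᵥΔT with Cᵥ = 3R/2 = 12.47 J/(mol·K).
At constant V, T₂/T₁ = P₂/P₁ ⇒ ΔT = T₁(P₂/P₁ − 1) = 361·(785/1460 − 1) = -166.9 K.
ΔU = (4.32)(12.47)(-166.9) = -8992 J.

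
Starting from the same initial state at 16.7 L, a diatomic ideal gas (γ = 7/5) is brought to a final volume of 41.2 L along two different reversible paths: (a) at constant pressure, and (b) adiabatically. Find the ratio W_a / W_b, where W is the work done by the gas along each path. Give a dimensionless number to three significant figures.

W_a / W_b ≈ 1.94

Path (a) isobaric: W = P₁(V₂ − V₁) → W_a/(P₁V₁) = 1.467.
Path (b) adiabatic: W = P₁V₁(1 − (V₁/V₂)^(γ−1))/(γ−1) → W_b/(P₁V₁) = 0.7579.
W_a / W_b = 1.467 / 0.7579 = 1.936.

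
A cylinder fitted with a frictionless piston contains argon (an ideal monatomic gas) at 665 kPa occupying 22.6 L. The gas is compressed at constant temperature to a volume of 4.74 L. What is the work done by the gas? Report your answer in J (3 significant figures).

Isothermal: W = nRT ln(V₂/V₁) = P₁V₁ ln(V₂/V₁).
P₁V₁ = (665 kPa)(22.6 L) = 15029 J.
W = 15029 × ln(4.74/22.6) = 15029 × -1.562
W_by_gas = -23474 J.

W ≈ -23500 J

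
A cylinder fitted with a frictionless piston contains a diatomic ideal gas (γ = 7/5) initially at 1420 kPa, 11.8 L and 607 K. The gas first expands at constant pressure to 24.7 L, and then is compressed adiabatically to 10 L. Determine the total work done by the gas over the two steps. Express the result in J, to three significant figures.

W_total ≈ -19900 J

Step 1 (isobaric): W = PΔV = (1420 kPa)(24.7 − 11.8 L) = 18318 J.
After step 1: P = 1420 kPa, V = 24.7 L, T = 1271 K.
Step 2 (adiabatic): W = (P₁V₁ − P₂V₂)/(γ−1) = (35074 − 50357)/0.4 = -38209 J.
W_total = 18318 − 38209 = -19891 J.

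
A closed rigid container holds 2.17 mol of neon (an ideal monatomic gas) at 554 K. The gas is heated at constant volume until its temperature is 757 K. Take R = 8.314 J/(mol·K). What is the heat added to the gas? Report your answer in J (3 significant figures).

Constant volume ⇒ W = 0, so Q = ΔU = nCᵥΔT with Cᵥ = 3R/2 = 12.47 J/(mol·K).
ΔU = (2.17)(12.47)(757 − 554) = 5494 J.

Q ≈ 5490 J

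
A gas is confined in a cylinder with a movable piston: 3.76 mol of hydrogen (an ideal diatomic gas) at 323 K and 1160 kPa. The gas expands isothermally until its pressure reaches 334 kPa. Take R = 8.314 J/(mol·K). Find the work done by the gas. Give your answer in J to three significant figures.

W ≈ 12600 J

Isothermal process: W = nRT ln(V₂/V₁) = nRT ln(P₁/P₂).
W = (3.76)(8.314)(323) × ln(1160/334)
  = 10097 × ln(3.473) = 10097 × 1.245
W_by_gas = 12571 J.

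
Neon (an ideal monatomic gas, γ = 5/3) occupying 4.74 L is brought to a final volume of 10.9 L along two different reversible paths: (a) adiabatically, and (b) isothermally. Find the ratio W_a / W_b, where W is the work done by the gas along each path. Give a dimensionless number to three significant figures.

Path (a) adiabatic: W = P₁V₁(1 − (V₁/V₂)^(γ−1))/(γ−1) → W_a/(P₁V₁) = 0.639.
Path (b) isothermal: W = P₁V₁ ln(V₂/V₁) → W_b/(P₁V₁) = 0.8327.
W_a / W_b = 0.639 / 0.8327 = 0.7674.

W_a / W_b ≈ 0.767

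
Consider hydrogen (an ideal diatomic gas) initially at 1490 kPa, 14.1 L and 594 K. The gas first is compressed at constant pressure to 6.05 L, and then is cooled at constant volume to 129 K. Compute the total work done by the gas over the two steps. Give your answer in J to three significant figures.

W_total ≈ -12000 J

Step 1 (isobaric): W = PΔV = (1490 kPa)(6.05 − 14.1 L) = -11995 J.
Step 2 (isochoric): W = 0 (constant volume).
W_total = -11995 + 0 = -11995 J.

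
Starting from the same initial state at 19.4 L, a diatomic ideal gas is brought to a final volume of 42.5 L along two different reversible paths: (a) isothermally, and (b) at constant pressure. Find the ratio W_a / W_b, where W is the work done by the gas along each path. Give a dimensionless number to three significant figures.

W_a / W_b ≈ 0.659

Path (a) isothermal: W = P₁V₁ ln(V₂/V₁) → W_a/(P₁V₁) = 0.7842.
Path (b) isobaric: W = P₁(V₂ − V₁) → W_b/(P₁V₁) = 1.191.
W_a / W_b = 0.7842 / 1.191 = 0.6586.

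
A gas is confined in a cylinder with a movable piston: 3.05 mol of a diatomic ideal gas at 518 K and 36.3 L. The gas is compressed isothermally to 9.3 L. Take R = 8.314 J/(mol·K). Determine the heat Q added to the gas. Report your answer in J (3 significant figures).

Isothermal ⇒ ΔU = 0, so Q = W = nRT ln(V₂/V₁).
Q = (3.05)(8.314)(518) ln(9.3/36.3) = 13135 × -1.362 = -17888 J.

Q ≈ -17900 J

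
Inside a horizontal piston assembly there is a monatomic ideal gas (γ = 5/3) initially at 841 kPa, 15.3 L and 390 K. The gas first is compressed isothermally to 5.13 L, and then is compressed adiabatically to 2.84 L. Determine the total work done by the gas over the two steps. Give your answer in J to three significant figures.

W_total ≈ -23400 J

Step 1 (isothermal): W = P₁V₁ ln(V₂/V₁) = (12867) ln(5.13/15.3) = -14061 J.
After step 1: P = 2508 kPa, V = 5.13 L, T = 390 K.
Step 2 (adiabatic): W = (P₁V₁ − P₂V₂)/(γ−1) = (12867 − 19085)/0.667 = -9326 J.
W_total = -14061 − 9326 = -23387 J.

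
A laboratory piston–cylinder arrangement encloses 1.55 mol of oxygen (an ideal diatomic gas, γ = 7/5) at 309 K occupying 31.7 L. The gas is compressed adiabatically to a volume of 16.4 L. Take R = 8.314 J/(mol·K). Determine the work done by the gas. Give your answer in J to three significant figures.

W ≈ -3000 J

Adiabatic: TV^(γ−1) = const with γ = 7/5.
T₂ = T₁ (V₁/V₂)^(γ−1) = 309 × (31.7/16.4)^0.4 = 309 × 1.302 = 402.2 K.
W_by = nCᵥ(T₁ − T₂) = (1.55)(20.79)(309 − 402.2) = -3003 J.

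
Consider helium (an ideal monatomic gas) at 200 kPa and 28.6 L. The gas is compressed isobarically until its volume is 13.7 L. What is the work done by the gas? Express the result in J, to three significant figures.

W ≈ -2980 J

Isobaric: W = P ΔV.
W = (200 kPa)(13.7 − 28.6 L) = (200)(-14.9) = -2980 J.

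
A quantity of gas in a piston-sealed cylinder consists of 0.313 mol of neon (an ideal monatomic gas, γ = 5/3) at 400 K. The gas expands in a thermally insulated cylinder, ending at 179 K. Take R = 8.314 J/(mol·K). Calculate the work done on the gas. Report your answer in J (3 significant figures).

W ≈ -863 J

Adiabatic ⇒ Q = 0, so W_by = −ΔU = nCᵥ(T₁ − T₂).
Cᵥ = 3R/2 = 12.47 J/(mol·K).
W = (0.313)(12.47)(400 − 179) = 862.7 J.
Work on gas = −W_by = -862.7 J.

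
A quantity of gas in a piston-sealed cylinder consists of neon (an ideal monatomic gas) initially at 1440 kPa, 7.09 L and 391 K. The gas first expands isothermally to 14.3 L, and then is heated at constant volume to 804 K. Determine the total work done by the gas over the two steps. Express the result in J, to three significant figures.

Step 1 (isothermal): W = P₁V₁ ln(V₂/V₁) = (10210) ln(14.3/7.09) = 7163 J.
Step 2 (isochoric): W = 0 (constant volume).
W_total = 7163 + 0 = 7163 J.

W_total ≈ 7160 J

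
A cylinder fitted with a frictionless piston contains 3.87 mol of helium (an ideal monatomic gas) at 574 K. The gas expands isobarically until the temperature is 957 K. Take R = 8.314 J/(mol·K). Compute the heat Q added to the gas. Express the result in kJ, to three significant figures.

Q ≈ 30.8 kJ

Isobaric: W = nRΔT = (3.87)(8.314)(383) = 12323 J.
ΔU = nCᵥΔT with Cᵥ = 3R/2: ΔU = (3.87)(12.47)(383) = 18485 J.
Q = ΔU + W = 18485 + 12323 = 30808 J.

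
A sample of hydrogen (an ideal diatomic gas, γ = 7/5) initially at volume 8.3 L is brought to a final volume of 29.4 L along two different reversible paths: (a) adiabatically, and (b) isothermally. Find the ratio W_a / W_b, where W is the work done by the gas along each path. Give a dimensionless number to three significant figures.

Path (a) adiabatic: W = P₁V₁(1 − (V₁/V₂)^(γ−1))/(γ−1) → W_a/(P₁V₁) = 0.9926.
Path (b) isothermal: W = P₁V₁ ln(V₂/V₁) → W_b/(P₁V₁) = 1.265.
W_a / W_b = 0.9926 / 1.265 = 0.7848.

W_a / W_b ≈ 0.785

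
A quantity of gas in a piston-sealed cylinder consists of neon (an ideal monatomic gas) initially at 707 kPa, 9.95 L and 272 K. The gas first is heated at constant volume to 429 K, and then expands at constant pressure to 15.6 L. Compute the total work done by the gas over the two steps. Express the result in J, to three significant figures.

W_total ≈ 6300 J

Step 1 (isochoric): W = 0 (constant volume).
After step 1: P = 1115 kPa (V unchanged).
Step 2 (isobaric): W = PΔV = (1115 kPa)(15.6 − 9.95 L) = 6300 J.
W_total = 0 + 6300 = 6300 J.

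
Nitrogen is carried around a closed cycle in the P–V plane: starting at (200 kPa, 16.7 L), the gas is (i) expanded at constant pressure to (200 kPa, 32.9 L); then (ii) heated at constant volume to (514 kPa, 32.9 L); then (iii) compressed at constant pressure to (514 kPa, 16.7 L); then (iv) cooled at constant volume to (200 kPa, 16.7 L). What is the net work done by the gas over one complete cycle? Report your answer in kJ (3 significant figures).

W_net ≈ -5.09 kJ

Constant-volume legs do no work.
W(i) = (200)(32.9 − 16.7) = 3240 J; W(iii) = (514)(16.7 − 32.9) = -8327 J.
W_net = 3240 − 8327 = -5087 J (the counter-clockwise enclosed area).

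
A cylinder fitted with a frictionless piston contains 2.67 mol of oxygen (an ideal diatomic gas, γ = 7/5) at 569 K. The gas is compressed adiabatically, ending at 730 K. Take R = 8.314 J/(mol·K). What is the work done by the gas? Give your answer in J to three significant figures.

Adiabatic ⇒ Q = 0, so W_by = −ΔU = nCᵥ(T₁ − T₂).
Cᵥ = 5R/2 = 20.79 J/(mol·K).
W = (2.67)(20.79)(569 − 730) = -8935 J.

W ≈ -8930 J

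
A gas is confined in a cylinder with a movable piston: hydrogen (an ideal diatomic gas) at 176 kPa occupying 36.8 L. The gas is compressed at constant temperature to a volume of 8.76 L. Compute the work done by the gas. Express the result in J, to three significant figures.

Isothermal: W = nRT ln(V₂/V₁) = P₁V₁ ln(V₂/V₁).
P₁V₁ = (176 kPa)(36.8 L) = 6477 J.
W = 6477 × ln(8.76/36.8) = 6477 × -1.435
W_by_gas = -9296 J.

W ≈ -9300 J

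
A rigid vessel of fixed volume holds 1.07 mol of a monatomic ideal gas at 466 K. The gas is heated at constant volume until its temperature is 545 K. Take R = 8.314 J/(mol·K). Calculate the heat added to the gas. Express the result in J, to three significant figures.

Q ≈ 1050 J

Constant volume ⇒ W = 0, so Q = ΔU = nCᵥΔT with Cᵥ = 3R/2 = 12.47 J/(mol·K).
ΔU = (1.07)(12.47)(545 − 466) = 1054 J.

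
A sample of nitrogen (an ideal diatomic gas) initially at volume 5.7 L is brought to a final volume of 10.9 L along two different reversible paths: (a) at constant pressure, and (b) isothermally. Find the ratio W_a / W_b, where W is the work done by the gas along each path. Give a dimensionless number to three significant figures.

W_a / W_b ≈ 1.41

Path (a) isobaric: W = P₁(V₂ − V₁) → W_a/(P₁V₁) = 0.9123.
Path (b) isothermal: W = P₁V₁ ln(V₂/V₁) → W_b/(P₁V₁) = 0.6483.
W_a / W_b = 0.9123 / 0.6483 = 1.407.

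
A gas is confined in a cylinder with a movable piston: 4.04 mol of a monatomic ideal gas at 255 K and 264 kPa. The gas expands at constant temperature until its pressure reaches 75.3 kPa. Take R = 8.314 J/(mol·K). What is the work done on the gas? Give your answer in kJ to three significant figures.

Isothermal process: W = nRT ln(V₂/V₁) = nRT ln(P₁/P₂).
W = (4.04)(8.314)(255) × ln(264/75.3)
  = 8565 × ln(3.506) = 8565 × 1.254
W_by_gas = 10745 J; work on gas = −W_by = -10745 J.

W ≈ -10.7 kJ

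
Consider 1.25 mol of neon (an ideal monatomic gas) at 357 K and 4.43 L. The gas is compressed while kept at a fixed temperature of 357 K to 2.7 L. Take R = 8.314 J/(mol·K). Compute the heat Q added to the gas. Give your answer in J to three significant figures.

Isothermal ⇒ ΔU = 0, so Q = W = nRT ln(V₂/V₁).
Q = (1.25)(8.314)(357) ln(2.7/4.43) = 3710 × -0.4951 = -1837 J.

Q ≈ -1840 J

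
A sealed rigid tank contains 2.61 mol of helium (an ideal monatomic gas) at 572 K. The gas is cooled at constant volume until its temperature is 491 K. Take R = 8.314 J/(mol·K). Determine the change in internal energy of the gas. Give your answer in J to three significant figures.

Constant volume ⇒ W = 0, so Q = ΔU = nCᵥΔT with Cᵥ = 3R/2 = 12.47 J/(mol·K).
ΔU = (2.61)(12.47)(491 − 572) = -2636 J.

ΔU ≈ -2640 J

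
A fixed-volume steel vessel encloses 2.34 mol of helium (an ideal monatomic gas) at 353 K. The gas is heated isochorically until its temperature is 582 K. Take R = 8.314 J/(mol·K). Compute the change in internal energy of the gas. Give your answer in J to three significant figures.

Constant volume ⇒ W = 0, so Q = ΔU = nCᵥΔT with Cᵥ = 3R/2 = 12.47 J/(mol·K).
ΔU = (2.34)(12.47)(582 − 353) = 6683 J.

ΔU ≈ 6680 J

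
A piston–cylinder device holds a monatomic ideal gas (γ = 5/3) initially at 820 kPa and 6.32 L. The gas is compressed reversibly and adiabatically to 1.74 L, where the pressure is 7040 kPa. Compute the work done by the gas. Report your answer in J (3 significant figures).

W ≈ -10600 J

Adiabatic: W = (P₁V₁ − P₂V₂)/(γ − 1) with γ = 5/3.
P₁V₁ = 5182 J, P₂V₂ = 12250 J.
W = (5182 − 12250) / 0.6667 = -10601 J.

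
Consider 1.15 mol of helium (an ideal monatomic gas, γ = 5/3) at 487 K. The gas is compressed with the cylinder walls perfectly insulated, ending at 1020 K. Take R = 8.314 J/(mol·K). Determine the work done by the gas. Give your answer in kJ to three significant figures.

Adiabatic ⇒ Q = 0, so W_by = −ΔU = nCᵥ(T₁ − T₂).
Cᵥ = 3R/2 = 12.47 J/(mol·K).
W = (1.15)(12.47)(487 − 1020) = -7644 J.

W ≈ -7.64 kJ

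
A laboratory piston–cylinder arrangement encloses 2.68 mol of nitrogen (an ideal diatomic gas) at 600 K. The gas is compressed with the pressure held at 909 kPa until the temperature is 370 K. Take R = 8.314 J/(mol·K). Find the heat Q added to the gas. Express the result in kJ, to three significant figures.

Q ≈ -17.9 kJ

Isobaric: W = nRΔT = (2.68)(8.314)(-230) = -5125 J.
ΔU = nCᵥΔT with Cᵥ = 5R/2: ΔU = (2.68)(20.79)(-230) = -12812 J.
Q = ΔU + W = -12812 − 5125 = -17937 J.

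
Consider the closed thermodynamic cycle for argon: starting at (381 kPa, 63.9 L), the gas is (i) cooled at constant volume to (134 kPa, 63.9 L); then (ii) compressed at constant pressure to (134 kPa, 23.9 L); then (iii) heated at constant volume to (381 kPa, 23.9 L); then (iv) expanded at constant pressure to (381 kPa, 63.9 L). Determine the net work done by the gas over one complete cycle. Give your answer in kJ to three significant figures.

W_net ≈ 9.88 kJ

Constant-volume legs do no work.
W(ii) = (134)(23.9 − 63.9) = -5360 J; W(iv) = (381)(63.9 − 23.9) = 15240 J.
W_net = -5360 + 15240 = 9880 J (the clockwise enclosed area).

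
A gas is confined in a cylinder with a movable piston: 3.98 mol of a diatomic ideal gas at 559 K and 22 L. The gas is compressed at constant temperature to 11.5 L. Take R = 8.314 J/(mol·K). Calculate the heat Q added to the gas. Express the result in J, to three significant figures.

Isothermal ⇒ ΔU = 0, so Q = W = nRT ln(V₂/V₁).
Q = (3.98)(8.314)(559) ln(11.5/22) = 18497 × -0.6487 = -11999 J.

Q ≈ -12000 J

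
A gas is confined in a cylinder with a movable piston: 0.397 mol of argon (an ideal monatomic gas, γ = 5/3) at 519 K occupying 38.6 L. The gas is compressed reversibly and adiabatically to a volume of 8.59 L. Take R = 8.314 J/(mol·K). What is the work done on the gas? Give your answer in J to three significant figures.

W ≈ 4430 J

Adiabatic: TV^(γ−1) = const with γ = 5/3.
T₂ = T₁ (V₁/V₂)^(γ−1) = 519 × (38.6/8.59)^0.667 = 519 × 2.723 = 1413 K.
W_by = nCᵥ(T₁ − T₂) = (0.397)(12.47)(519 − 1413) = -4428 J.
Work on gas = −W_by = 4428 J.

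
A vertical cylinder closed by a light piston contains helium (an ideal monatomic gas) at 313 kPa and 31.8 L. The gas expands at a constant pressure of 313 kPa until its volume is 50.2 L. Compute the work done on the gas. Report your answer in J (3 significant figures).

W ≈ -5760 J

Isobaric: W = P ΔV.
W = (313 kPa)(50.2 − 31.8 L) = (313)(18.4) = 5759 J.
Work on gas = −W_by = -5759 J.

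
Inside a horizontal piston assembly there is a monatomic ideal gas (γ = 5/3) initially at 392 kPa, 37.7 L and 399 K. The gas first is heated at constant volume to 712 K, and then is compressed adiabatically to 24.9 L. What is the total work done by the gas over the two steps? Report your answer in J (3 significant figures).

W_total ≈ -12600 J

Step 1 (isochoric): W = 0 (constant volume).
After step 1: P = 699.5 kPa (V unchanged).
Step 2 (adiabatic): W = (P₁V₁ − P₂V₂)/(γ−1) = (26371 − 34772)/0.667 = -12601 J.
W_total = 0 − 12601 = -12601 J.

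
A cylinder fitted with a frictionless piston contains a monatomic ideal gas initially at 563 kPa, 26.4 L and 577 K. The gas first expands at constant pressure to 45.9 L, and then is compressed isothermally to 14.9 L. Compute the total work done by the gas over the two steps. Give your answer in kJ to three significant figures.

Step 1 (isobaric): W = PΔV = (563 kPa)(45.9 − 26.4 L) = 10978 J.
After step 1: P = 563 kPa, V = 45.9 L, T = 1003 K.
Step 2 (isothermal): W = P₁V₁ ln(V₂/V₁) = (25842) ln(14.9/45.9) = -29075 J.
W_total = 10978 − 29075 = -18096 J.

W_total ≈ -18.1 kJ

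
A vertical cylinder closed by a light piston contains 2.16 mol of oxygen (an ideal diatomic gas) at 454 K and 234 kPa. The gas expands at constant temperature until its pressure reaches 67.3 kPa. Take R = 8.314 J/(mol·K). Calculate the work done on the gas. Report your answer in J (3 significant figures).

Isothermal process: W = nRT ln(V₂/V₁) = nRT ln(P₁/P₂).
W = (2.16)(8.314)(454) × ln(234/67.3)
  = 8153 × ln(3.477) = 8153 × 1.246
W_by_gas = 10160 J; work on gas = −W_by = -10160 J.

W ≈ -10200 J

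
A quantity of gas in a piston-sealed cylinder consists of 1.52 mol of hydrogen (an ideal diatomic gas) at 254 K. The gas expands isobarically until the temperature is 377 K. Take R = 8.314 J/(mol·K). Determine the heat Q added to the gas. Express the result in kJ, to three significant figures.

Q ≈ 5.44 kJ

Isobaric: W = nRΔT = (1.52)(8.314)(123) = 1554 J.
ΔU = nCᵥΔT with Cᵥ = 5R/2: ΔU = (1.52)(20.79)(123) = 3886 J.
Q = ΔU + W = 3886 + 1554 = 5440 J.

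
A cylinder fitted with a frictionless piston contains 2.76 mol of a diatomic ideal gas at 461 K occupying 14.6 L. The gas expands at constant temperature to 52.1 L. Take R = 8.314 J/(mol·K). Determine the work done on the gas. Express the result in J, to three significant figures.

Isothermal: W = nRT ln(V₂/V₁).
W = (2.76)(8.314)(461) × ln(52.1/14.6)
  = 10578 × 1.272
W_by_gas = 13457 J; work on gas = −W_by = -13457 J.

W ≈ -13500 J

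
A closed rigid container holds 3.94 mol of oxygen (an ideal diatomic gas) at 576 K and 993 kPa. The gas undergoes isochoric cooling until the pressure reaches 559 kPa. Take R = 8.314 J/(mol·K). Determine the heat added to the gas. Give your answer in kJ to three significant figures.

Constant volume ⇒ W = 0, so Q = ΔU = nCᵥΔT with Cᵥ = 5R/2 = 20.79 J/(mol·K).
At constant V, T₂/T₁ = P₂/P₁ ⇒ ΔT = T₁(P₂/P₁ − 1) = 576·(559/993 − 1) = -251.7 K.
ΔU = (3.94)(20.79)(-251.7) = -20616 J.

Q ≈ -20.6 kJ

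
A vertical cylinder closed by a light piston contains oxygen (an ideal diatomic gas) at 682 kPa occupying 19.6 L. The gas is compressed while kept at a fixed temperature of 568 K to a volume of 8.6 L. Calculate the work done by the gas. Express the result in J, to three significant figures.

Isothermal: W = nRT ln(V₂/V₁) = P₁V₁ ln(V₂/V₁).
P₁V₁ = (682 kPa)(19.6 L) = 13367 J.
W = 13367 × ln(8.6/19.6) = 13367 × -0.8238
W_by_gas = -11011 J.

W ≈ -11000 J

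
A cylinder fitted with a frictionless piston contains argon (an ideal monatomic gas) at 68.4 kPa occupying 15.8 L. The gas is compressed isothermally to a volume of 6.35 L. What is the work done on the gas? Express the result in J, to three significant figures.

Isothermal: W = nRT ln(V₂/V₁) = P₁V₁ ln(V₂/V₁).
P₁V₁ = (68.4 kPa)(15.8 L) = 1081 J.
W = 1081 × ln(6.35/15.8) = 1081 × -0.9116
W_by_gas = -985.1 J; work on gas = −W_by = 985.1 J.

W ≈ 985 J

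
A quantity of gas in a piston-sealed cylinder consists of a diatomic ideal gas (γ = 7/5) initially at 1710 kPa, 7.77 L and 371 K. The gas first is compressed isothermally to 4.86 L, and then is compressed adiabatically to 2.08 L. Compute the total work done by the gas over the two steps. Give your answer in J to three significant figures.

Step 1 (isothermal): W = P₁V₁ ln(V₂/V₁) = (13287) ln(4.86/7.77) = -6235 J.
After step 1: P = 2734 kPa, V = 4.86 L, T = 371 K.
Step 2 (adiabatic): W = (P₁V₁ − P₂V₂)/(γ−1) = (13287 − 18657)/0.4 = -13426 J.
W_total = -6235 − 13426 = -19661 J.

W_total ≈ -19700 J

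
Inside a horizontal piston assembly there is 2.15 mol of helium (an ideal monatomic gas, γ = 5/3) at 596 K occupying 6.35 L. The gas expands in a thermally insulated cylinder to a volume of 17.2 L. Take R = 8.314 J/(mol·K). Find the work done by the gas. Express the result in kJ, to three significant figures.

Adiabatic: TV^(γ−1) = const with γ = 5/3.
T₂ = T₁ (V₁/V₂)^(γ−1) = 596 × (6.35/17.2)^0.667 = 596 × 0.5146 = 306.7 K.
W_by = nCᵥ(T₁ − T₂) = (2.15)(12.47)(596 − 306.7) = 7756 J.

W ≈ 7.76 kJ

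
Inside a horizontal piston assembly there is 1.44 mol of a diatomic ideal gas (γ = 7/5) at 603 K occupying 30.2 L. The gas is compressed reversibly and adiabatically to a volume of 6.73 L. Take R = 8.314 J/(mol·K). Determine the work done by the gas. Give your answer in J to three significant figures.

W ≈ -14900 J

Adiabatic: TV^(γ−1) = const with γ = 7/5.
T₂ = T₁ (V₁/V₂)^(γ−1) = 603 × (30.2/6.73)^0.4 = 603 × 1.823 = 1099 K.
W_by = nCᵥ(T₁ − T₂) = (1.44)(20.79)(603 − 1099) = -14854 J.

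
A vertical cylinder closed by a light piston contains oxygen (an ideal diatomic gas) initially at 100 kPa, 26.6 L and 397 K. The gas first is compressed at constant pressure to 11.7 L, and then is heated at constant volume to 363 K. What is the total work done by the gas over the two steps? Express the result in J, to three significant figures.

W_total ≈ -1490 J

Step 1 (isobaric): W = PΔV = (100 kPa)(11.7 − 26.6 L) = -1490 J.
Step 2 (isochoric): W = 0 (constant volume).
W_total = -1490 + 0 = -1490 J.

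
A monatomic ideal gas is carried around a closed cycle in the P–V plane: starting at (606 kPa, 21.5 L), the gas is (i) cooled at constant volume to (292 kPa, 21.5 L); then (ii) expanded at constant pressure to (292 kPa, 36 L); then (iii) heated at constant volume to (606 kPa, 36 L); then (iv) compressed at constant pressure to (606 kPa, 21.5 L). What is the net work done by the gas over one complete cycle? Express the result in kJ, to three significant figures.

Constant-volume legs do no work.
W(ii) = (292)(36 − 21.5) = 4234 J; W(iv) = (606)(21.5 − 36) = -8787 J.
W_net = 4234 − 8787 = -4553 J (the counter-clockwise enclosed area).

W_net ≈ -4.55 kJ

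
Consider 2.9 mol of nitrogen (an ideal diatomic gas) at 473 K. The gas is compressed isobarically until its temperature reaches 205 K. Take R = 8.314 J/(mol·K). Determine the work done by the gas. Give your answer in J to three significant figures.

Isobaric: W = P ΔV = nR ΔT.
W = (2.9)(8.314)(205 − 473) = -6462 J.

W ≈ -6460 J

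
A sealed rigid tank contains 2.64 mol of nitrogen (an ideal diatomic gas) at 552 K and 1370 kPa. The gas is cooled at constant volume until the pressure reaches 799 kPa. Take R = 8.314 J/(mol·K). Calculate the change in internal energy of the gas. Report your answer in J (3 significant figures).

Constant volume ⇒ W = 0, so Q = ΔU = nCᵥΔT with Cᵥ = 5R/2 = 20.79 J/(mol·K).
At constant V, T₂/T₁ = P₂/P₁ ⇒ ΔT = T₁(P₂/P₁ − 1) = 552·(799/1370 − 1) = -230.1 K.
ΔU = (2.64)(20.79)(-230.1) = -12624 J.

ΔU ≈ -12600 J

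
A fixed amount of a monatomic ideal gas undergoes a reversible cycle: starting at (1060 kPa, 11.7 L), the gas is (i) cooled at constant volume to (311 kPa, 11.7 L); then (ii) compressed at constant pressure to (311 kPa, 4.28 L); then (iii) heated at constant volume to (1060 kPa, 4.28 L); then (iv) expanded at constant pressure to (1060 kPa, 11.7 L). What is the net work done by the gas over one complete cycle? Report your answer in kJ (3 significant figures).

Constant-volume legs do no work.
W(ii) = (311)(4.28 − 11.7) = -2308 J; W(iv) = (1060)(11.7 − 4.28) = 7865 J.
W_net = -2308 + 7865 = 5558 J (the clockwise enclosed area).

W_net ≈ 5.56 kJ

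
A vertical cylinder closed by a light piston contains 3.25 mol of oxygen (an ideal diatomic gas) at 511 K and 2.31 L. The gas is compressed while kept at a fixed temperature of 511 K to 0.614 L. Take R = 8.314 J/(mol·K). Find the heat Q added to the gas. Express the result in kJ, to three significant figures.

Isothermal ⇒ ΔU = 0, so Q = W = nRT ln(V₂/V₁).
Q = (3.25)(8.314)(511) ln(0.614/2.31) = 13807 × -1.325 = -18295 J.

Q ≈ -18.3 kJ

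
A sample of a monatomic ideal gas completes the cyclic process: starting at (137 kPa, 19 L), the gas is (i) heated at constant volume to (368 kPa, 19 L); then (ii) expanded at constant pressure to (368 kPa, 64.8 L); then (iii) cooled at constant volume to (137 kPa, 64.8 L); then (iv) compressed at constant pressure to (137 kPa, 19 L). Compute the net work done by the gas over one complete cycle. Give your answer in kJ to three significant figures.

Constant-volume legs do no work.
W(ii) = (368)(64.8 − 19) = 16854 J; W(iv) = (137)(19 − 64.8) = -6275 J.
W_net = 16854 − 6275 = 10580 J (the clockwise enclosed area).

W_net ≈ 10.6 kJ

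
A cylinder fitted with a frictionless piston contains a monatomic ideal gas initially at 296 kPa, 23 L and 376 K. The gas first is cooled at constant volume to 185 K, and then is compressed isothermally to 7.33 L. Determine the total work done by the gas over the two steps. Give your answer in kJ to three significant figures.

W_total ≈ -3.83 kJ

Step 1 (isochoric): W = 0 (constant volume).
After step 1: P = 145.6 kPa (V unchanged).
Step 2 (isothermal): W = P₁V₁ ln(V₂/V₁) = (3350) ln(7.33/23) = -3830 J.
W_total = 0 − 3830 = -3830 J.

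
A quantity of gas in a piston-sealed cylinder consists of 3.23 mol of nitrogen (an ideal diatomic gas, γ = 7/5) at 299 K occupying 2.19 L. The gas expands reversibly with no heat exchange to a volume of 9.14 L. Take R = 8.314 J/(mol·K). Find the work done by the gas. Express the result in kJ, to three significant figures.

Adiabatic: TV^(γ−1) = const with γ = 7/5.
T₂ = T₁ (V₁/V₂)^(γ−1) = 299 × (2.19/9.14)^0.4 = 299 × 0.5647 = 168.8 K.
W_by = nCᵥ(T₁ − T₂) = (3.23)(20.79)(299 − 168.8) = 8738 J.

W ≈ 8.74 kJ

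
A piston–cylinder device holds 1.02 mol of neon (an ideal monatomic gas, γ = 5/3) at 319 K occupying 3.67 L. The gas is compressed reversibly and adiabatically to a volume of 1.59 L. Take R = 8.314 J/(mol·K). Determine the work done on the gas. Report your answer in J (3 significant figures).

W ≈ 3030 J

Adiabatic: TV^(γ−1) = const with γ = 5/3.
T₂ = T₁ (V₁/V₂)^(γ−1) = 319 × (3.67/1.59)^0.667 = 319 × 1.747 = 557.1 K.
W_by = nCᵥ(T₁ − T₂) = (1.02)(12.47)(319 − 557.1) = -3029 J.
Work on gas = −W_by = 3029 J.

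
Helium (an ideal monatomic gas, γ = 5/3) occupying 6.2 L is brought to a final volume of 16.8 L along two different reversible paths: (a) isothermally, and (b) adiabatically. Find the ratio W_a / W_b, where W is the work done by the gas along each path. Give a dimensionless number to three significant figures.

Path (a) isothermal: W = P₁V₁ ln(V₂/V₁) → W_a/(P₁V₁) = 0.9968.
Path (b) adiabatic: W = P₁V₁(1 − (V₁/V₂)^(γ−1))/(γ−1) → W_b/(P₁V₁) = 0.7282.
W_a / W_b = 0.9968 / 0.7282 = 1.369.

W_a / W_b ≈ 1.37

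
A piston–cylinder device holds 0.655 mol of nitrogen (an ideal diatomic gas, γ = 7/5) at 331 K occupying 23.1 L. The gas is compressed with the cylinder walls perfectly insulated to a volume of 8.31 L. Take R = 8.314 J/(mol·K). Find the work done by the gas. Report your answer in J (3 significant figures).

W ≈ -2280 J

Adiabatic: TV^(γ−1) = const with γ = 7/5.
T₂ = T₁ (V₁/V₂)^(γ−1) = 331 × (23.1/8.31)^0.4 = 331 × 1.505 = 498.2 K.
W_by = nCᵥ(T₁ − T₂) = (0.655)(20.79)(331 − 498.2) = -2277 J.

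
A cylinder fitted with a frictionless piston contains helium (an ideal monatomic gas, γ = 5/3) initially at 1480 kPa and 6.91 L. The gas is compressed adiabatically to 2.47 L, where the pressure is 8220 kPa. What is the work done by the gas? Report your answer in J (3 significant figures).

Adiabatic: W = (P₁V₁ − P₂V₂)/(γ − 1) with γ = 5/3.
P₁V₁ = 10227 J, P₂V₂ = 20303 J.
W = (10227 − 20303) / 0.6667 = -15115 J.

W ≈ -15100 J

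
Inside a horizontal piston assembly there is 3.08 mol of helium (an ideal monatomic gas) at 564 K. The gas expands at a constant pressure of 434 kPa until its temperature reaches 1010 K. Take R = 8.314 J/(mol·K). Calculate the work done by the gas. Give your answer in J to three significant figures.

W ≈ 11400 J

Isobaric: W = P ΔV = nR ΔT.
W = (3.08)(8.314)(1010 − 564) = 11421 J.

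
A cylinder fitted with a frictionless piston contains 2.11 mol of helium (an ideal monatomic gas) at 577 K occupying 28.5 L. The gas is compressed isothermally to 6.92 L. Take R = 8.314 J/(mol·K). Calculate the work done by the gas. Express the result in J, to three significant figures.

W ≈ -14300 J

Isothermal: W = nRT ln(V₂/V₁).
W = (2.11)(8.314)(577) × ln(6.92/28.5)
  = 10122 × -1.415
W_by_gas = -14328 J.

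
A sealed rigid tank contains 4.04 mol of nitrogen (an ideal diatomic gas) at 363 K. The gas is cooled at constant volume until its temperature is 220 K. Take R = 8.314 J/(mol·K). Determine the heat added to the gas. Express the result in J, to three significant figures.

Q ≈ -12000 J

Constant volume ⇒ W = 0, so Q = ΔU = nCᵥΔT with Cᵥ = 5R/2 = 20.79 J/(mol·K).
ΔU = (4.04)(20.79)(220 − 363) = -12008 J.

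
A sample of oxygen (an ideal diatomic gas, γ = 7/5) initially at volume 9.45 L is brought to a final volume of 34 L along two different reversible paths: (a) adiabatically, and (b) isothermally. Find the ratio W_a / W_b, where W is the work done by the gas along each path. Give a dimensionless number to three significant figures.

Path (a) adiabatic: W = P₁V₁(1 − (V₁/V₂)^(γ−1))/(γ−1) → W_a/(P₁V₁) = 1.002.
Path (b) isothermal: W = P₁V₁ ln(V₂/V₁) → W_b/(P₁V₁) = 1.28.
W_a / W_b = 1.002 / 1.28 = 0.7826.

W_a / W_b ≈ 0.783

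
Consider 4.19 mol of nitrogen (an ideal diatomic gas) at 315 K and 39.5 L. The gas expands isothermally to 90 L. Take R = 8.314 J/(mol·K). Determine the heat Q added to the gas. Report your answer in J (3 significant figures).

Isothermal ⇒ ΔU = 0, so Q = W = nRT ln(V₂/V₁).
Q = (4.19)(8.314)(315) ln(90/39.5) = 10973 × 0.8235 = 9037 J.

Q ≈ 9040 J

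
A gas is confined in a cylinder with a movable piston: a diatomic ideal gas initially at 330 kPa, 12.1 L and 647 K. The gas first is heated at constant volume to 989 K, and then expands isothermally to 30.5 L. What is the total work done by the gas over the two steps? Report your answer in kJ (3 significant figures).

Step 1 (isochoric): W = 0 (constant volume).
After step 1: P = 504.4 kPa (V unchanged).
Step 2 (isothermal): W = P₁V₁ ln(V₂/V₁) = (6104) ln(30.5/12.1) = 5643 J.
W_total = 0 + 5643 = 5643 J.

W_total ≈ 5.64 kJ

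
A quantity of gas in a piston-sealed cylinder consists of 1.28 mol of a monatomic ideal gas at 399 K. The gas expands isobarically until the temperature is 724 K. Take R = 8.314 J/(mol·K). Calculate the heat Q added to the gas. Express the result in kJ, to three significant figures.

Q ≈ 8.65 kJ

Isobaric: W = nRΔT = (1.28)(8.314)(325) = 3459 J.
ΔU = nCᵥΔT with Cᵥ = 3R/2: ΔU = (1.28)(12.47)(325) = 5188 J.
Q = ΔU + W = 5188 + 3459 = 8647 J.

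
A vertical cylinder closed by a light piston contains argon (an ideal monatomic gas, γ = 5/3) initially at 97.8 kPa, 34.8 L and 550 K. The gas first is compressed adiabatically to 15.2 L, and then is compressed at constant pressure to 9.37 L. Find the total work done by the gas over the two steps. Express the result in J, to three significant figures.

Step 1 (adiabatic): W = (P₁V₁ − P₂V₂)/(γ−1) = (3403 − 5912)/0.667 = -3763 J.
After step 1: P = 389 kPa, V = 15.2 L, T = 955.4 K.
Step 2 (isobaric): W = PΔV = (389 kPa)(9.37 − 15.2 L) = -2268 J.
W_total = -3763 − 2268 = -6031 J.

W_total ≈ -6030 J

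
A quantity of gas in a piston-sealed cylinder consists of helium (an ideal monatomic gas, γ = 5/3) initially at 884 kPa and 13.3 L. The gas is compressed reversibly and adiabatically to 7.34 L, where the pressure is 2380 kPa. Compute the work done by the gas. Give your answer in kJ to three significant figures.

Adiabatic: W = (P₁V₁ − P₂V₂)/(γ − 1) with γ = 5/3.
P₁V₁ = 11757 J, P₂V₂ = 17469 J.
W = (11757 − 17469) / 0.6667 = -8568 J.

W ≈ -8.57 kJ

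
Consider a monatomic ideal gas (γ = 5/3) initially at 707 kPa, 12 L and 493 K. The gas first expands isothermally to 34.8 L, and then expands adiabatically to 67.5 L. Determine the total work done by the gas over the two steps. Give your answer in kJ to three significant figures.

Step 1 (isothermal): W = P₁V₁ ln(V₂/V₁) = (8484) ln(34.8/12) = 9033 J.
After step 1: P = 243.8 kPa, V = 34.8 L, T = 493 K.
Step 2 (adiabatic): W = (P₁V₁ − P₂V₂)/(γ−1) = (8484 − 5455)/0.667 = 4544 J.
W_total = 9033 + 4544 = 13577 J.

W_total ≈ 13.6 kJ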